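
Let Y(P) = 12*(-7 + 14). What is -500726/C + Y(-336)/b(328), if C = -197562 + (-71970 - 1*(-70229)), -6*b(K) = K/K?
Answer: -99947986/199303 ≈ -501.49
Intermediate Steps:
Y(P) = 84 (Y(P) = 12*7 = 84)
b(K) = -1/6 (b(K) = -K/(6*K) = -1/6*1 = -1/6)
C = -199303 (C = -197562 + (-71970 + 70229) = -197562 - 1741 = -199303)
-500726/C + Y(-336)/b(328) = -500726/(-199303) + 84/(-1/6) = -500726*(-1/199303) + 84*(-6) = 500726/199303 - 504 = -99947986/199303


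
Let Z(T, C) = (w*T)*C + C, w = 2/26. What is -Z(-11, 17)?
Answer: -34/13 ≈ -2.6154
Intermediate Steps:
w = 1/13 (w = 2*(1/26) = 1/13 ≈ 0.076923)
Z(T, C) = C + C*T/13 (Z(T, C) = (T/13)*C + C = C*T/13 + C = C + C*T/13)
-Z(-11, 17) = -17*(13 - 11)/13 = -17*2/13 = -1*34/13 = -34/13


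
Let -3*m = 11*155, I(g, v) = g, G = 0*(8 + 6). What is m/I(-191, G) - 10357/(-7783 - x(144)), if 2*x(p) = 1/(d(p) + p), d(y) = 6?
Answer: 5761374505/1337898273 ≈ 4.3063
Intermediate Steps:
G = 0 (G = 0*14 = 0)
m = -1705/3 (m = -11*155/3 = -⅓*1705 = -1705/3 ≈ -568.33)
x(p) = 1/(2*(6 + p))
m/I(-191, G) - 10357/(-7783 - x(144)) = -1705/3/(-191) - 10357/(-7783 - 1/(2*(6 + 144))) = -1705/3*(-1/191) - 10357/(-7783 - 1/(2*150)) = 1705/573 - 10357/(-7783 - 1/(2*150)) = 1705/573 - 10357/(-7783 - 1*1/300) = 1705/573 - 10357/(-7783 - 1/300) = 1705/573 - 10357/(-2334901/300) = 1705/573 - 10357*(-300/2334901) = 1705/573 + 3107100/2334901 = 5761374505/1337898273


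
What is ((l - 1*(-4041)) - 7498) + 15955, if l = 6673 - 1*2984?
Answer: 16187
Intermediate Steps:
l = 3689 (l = 6673 - 2984 = 3689)
((l - 1*(-4041)) - 7498) + 15955 = ((3689 - 1*(-4041)) - 7498) + 15955 = ((3689 + 4041) - 7498) + 15955 = (7730 - 7498) + 15955 = 232 + 15955 = 16187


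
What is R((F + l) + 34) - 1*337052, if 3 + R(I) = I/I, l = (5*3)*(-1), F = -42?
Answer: -337054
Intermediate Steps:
l = -15 (l = 15*(-1) = -15)
R(I) = -2 (R(I) = -3 + I/I = -3 + 1 = -2)
R((F + l) + 34) - 1*337052 = -2 - 1*337052 = -2 - 337052 = -337054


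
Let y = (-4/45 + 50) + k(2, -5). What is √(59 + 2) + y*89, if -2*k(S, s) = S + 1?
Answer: 387773/90 + √61 ≈ 4316.4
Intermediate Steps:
k(S, s) = -½ - S/2 (k(S, s) = -(S + 1)/2 = -(1 + S)/2 = -½ - S/2)
y = 4357/90 (y = (-4/45 + 50) + (-½ - ½*2) = (-4*1/45 + 50) + (-½ - 1) = (-4/45 + 50) - 3/2 = 2246/45 - 3/2 = 4357/90 ≈ 48.411)
√(59 + 2) + y*89 = √(59 + 2) + (4357/90)*89 = √61 + 387773/90 = 387773/90 + √61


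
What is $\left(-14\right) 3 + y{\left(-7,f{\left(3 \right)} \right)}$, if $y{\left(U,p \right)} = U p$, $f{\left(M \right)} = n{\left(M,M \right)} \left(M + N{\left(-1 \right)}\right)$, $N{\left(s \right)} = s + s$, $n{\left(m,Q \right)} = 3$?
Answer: $-63$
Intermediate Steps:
$N{\left(s \right)} = 2 s$
$f{\left(M \right)} = -6 + 3 M$ ($f{\left(M \right)} = 3 \left(M + 2 \left(-1\right)\right) = 3 \left(M - 2\right) = 3 \left(-2 + M\right) = -6 + 3 M$)
$\left(-14\right) 3 + y{\left(-7,f{\left(3 \right)} \right)} = \left(-14\right) 3 - 7 \left(-6 + 3 \cdot 3\right) = -42 - 7 \left(-6 + 9\right) = -42 - 21 = -63$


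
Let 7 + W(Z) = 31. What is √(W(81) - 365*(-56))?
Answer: 4*√1279 ≈ 143.05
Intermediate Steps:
W(Z) = 24 (W(Z) = -7 + 31 = 24)
√(W(81) - 365*(-56)) = √(24 - 365*(-56)) = √(24 + 20440) = √20464 = 4*√1279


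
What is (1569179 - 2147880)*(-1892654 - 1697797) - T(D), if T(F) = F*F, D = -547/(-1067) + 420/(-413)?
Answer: 8234478484055832295550/3963080209 ≈ 2.0778e+12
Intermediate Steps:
D = -31747/62953 (D = -547*(-1/1067) + 420*(-1/413) = 547/1067 - 60/59 = -31747/62953 ≈ -0.50430)
T(F) = F²
(1569179 - 2147880)*(-1892654 - 1697797) - T(D) = (1569179 - 2147880)*(-1892654 - 1697797) - (-31747/62953)² = -578701*(-3590451) - 1*1007872009/3963080209 = 2077797584151 - 1007872009/3963080209 = 8234478484055832295550/3963080209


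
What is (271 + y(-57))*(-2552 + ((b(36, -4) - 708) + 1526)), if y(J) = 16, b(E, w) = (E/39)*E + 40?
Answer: -6196330/13 ≈ -4.7664e+5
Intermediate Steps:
b(E, w) = 40 + E²/39 (b(E, w) = (E*(1/39))*E + 40 = (E/39)*E + 40 = E²/39 + 40 = 40 + E²/39)
(271 + y(-57))*(-2552 + ((b(36, -4) - 708) + 1526)) = (271 + 16)*(-2552 + (((40 + (1/39)*36²) - 708) + 1526)) = 287*(-2552 + (((40 + (1/39)*1296) - 708) + 1526)) = 287*(-2552 + (((40 + 432/13) - 708) + 1526)) = 287*(-2552 + ((952/13 - 708) + 1526)) = 287*(-2552 + (-8252/13 + 1526)) = 287*(-2552 + 11586/13) = 287*(-21590/13) = -6196330/13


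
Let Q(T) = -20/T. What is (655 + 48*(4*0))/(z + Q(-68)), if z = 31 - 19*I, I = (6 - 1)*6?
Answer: -11135/9158 ≈ -1.2159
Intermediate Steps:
I = 30 (I = 5*6 = 30)
z = -539 (z = 31 - 19*30 = 31 - 570 = -539)
(655 + 48*(4*0))/(z + Q(-68)) = (655 + 48*(4*0))/(-539 - 20/(-68)) = (655 + 48*0)/(-539 - 20*(-1/68)) = (655 + 0)/(-539 + 5/17) = 655/(-9158/17) = 655*(-17/9158) = -11135/9158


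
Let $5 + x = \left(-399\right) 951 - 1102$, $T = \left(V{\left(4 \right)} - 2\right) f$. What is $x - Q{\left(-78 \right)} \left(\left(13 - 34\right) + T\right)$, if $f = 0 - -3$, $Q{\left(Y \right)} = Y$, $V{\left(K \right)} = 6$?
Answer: $-381258$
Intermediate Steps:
$f = 3$ ($f = 0 + 3 = 3$)
$T = 12$ ($T = \left(6 - 2\right) 3 = 4 \cdot 3 = 12$)
$x = -380556$ ($x = -5 - 380551 = -380556$)
$x - Q{\left(-78 \right)} \left(\left(13 - 34\right) + T\right) = -380556 - - 78 \left(\left(13 - 34\right) + 12\right) = -380556 - - 78 \left(-21 + 12\right) = -380556 - \left(-78\right) \left(-9\right) = -380556 - 702 = -381258$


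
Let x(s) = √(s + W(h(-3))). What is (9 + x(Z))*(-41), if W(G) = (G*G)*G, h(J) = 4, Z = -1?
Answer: -369 - 123*√7 ≈ -694.43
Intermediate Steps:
W(G) = G³ (W(G) = G²*G = G³)
x(s) = √(64 + s) (x(s) = √(s + 4³) = √(s + 64) = √(64 + s))
(9 + x(Z))*(-41) = (9 + √(64 - 1))*(-41) = (9 + √63)*(-41) = (9 + 3*√7)*(-41) = -369 - 123*√7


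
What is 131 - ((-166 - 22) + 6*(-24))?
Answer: 463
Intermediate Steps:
131 - ((-166 - 22) + 6*(-24)) = 131 - (-188 - 144) = 131 - 1*(-332) = 131 + 332 = 463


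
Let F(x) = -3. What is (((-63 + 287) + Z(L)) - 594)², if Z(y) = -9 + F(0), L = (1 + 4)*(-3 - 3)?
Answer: 145924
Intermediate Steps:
L = -30 (L = 5*(-6) = -30)
Z(y) = -12 (Z(y) = -9 - 3 = -12)
(((-63 + 287) + Z(L)) - 594)² = (((-63 + 287) - 12) - 594)² = ((224 - 12) - 594)² = (212 - 594)² = (-382)² = 145924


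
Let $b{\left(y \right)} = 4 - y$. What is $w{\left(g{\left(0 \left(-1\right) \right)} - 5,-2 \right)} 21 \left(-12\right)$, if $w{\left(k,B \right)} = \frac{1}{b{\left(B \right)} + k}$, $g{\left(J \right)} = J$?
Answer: $-252$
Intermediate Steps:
$w{\left(k,B \right)} = \frac{1}{4 + k - B}$ ($w{\left(k,B \right)} = \frac{1}{\left(4 - B\right) + k} = \frac{1}{4 + k - B}$)
$w{\left(g{\left(0 \left(-1\right) \right)} - 5,-2 \right)} 21 \left(-12\right) = \frac{1}{4 + \left(0 \left(-1\right) - 5\right) - -2} \cdot 21 \left(-12\right) = \frac{1}{4 + \left(0 - 5\right) + 2} \cdot 21 \left(-12\right) = \frac{1}{4 - 5 + 2} \cdot 21 \left(-12\right) = 1^{-1} \cdot 21 \left(-12\right) = 1 \cdot 21 \left(-12\right) = 21 \left(-12\right) = -252$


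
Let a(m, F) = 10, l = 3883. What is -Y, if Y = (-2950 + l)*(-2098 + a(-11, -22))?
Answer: 1948104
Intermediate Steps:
Y = -1948104 (Y = (-2950 + 3883)*(-2098 + 10) = 933*(-2088) = -1948104)
-Y = -1*(-1948104) = 1948104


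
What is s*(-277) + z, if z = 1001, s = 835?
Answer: -230294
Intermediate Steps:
s*(-277) + z = 835*(-277) + 1001 = -231295 + 1001 = -230294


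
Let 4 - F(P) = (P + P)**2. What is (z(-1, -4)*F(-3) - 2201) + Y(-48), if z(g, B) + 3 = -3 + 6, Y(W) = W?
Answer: -2249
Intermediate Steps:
F(P) = 4 - 4*P**2 (F(P) = 4 - (P + P)**2 = 4 - (2*P)**2 = 4 - 4*P**2)
z(g, B) = 0 (z(g, B) = -3 + (-3 + 6) = -3 + 3 = 0)
(z(-1, -4)*F(-3) - 2201) + Y(-48) = (0*(4 - 4*(-3)**2) - 2201) - 48 = (0*(4 - 4*9) - 2201) - 48 = (0*(4 - 36) - 2201) - 48 = (0*(-32) - 2201) - 48 = (0 - 2201) - 48 = -2201 - 48 = -2249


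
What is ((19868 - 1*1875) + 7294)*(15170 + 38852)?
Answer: 1366054314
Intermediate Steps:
((19868 - 1*1875) + 7294)*(15170 + 38852) = ((19868 - 1875) + 7294)*54022 = (17993 + 7294)*54022 = 25287*54022 = 1366054314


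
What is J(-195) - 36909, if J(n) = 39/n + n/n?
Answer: -184541/5 ≈ -36908.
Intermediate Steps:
J(n) = 1 + 39/n (J(n) = 39/n + 1 = 1 + 39/n)
J(-195) - 36909 = (39 - 195)/(-195) - 36909 = -1/195*(-156) - 36909 = ⅘ - 36909 = -184541/5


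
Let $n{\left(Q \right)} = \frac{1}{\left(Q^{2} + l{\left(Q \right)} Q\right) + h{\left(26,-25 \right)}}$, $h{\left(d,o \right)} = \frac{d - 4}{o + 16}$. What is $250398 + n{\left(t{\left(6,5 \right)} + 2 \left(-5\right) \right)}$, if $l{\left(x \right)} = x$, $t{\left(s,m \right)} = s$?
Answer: $\frac{66605877}{266} \approx 2.504 \cdot 10^{5}$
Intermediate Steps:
$h{\left(d,o \right)} = \frac{-4 + d}{16 + o}$
$n{\left(Q \right)} = \frac{1}{- \frac{22}{9} + 2 Q^{2}}$ ($n{\left(Q \right)} = \frac{1}{\left(Q^{2} + Q Q\right) + \frac{-4 + 26}{16 - 25}} = \frac{1}{\left(Q^{2} + Q^{2}\right) + \frac{1}{-9} \cdot 22} = \frac{1}{2 Q^{2} - \frac{22}{9}} = \frac{1}{- \frac{22}{9} + 2 Q^{2}}$)
$250398 + n{\left(t{\left(6,5 \right)} + 2 \left(-5\right) \right)} = 250398 + \frac{9}{2 \left(-11 + 9 \left(6 + 2 \left(-5\right)\right)^{2}\right)} = 250398 + \frac{9}{2 \left(-11 + 9 \left(6 - 10\right)^{2}\right)} = 250398 + \frac{9}{2 \left(-11 + 9 \left(-4\right)^{2}\right)} = 250398 + \frac{9}{2 \left(-11 + 9 \cdot 16\right)} = 250398 + \frac{9}{2 \left(-11 + 144\right)} = 250398 + \frac{9}{2 \cdot 133} = 250398 + \frac{9}{2} \cdot \frac{1}{133} = 250398 + \frac{9}{266} = \frac{66605877}{266}$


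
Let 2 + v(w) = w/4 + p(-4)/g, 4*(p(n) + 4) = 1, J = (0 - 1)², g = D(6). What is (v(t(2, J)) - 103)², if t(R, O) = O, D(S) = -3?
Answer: 42849/4 ≈ 10712.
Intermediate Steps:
g = -3
J = 1 (J = (-1)² = 1)
p(n) = -15/4 (p(n) = -4 + (¼)*1 = -4 + ¼ = -15/4)
v(w) = -¾ + w/4 (v(w) = -2 + (w/4 - 15/4/(-3)) = -2 + (w*(¼) - 15/4*(-⅓)) = -2 + (w/4 + 5/4) = -2 + (5/4 + w/4) = -¾ + w/4)
(v(t(2, J)) - 103)² = ((-¾ + (¼)*1) - 103)² = ((-¾ + ¼) - 103)² = (-½ - 103)² = (-207/2)² = 42849/4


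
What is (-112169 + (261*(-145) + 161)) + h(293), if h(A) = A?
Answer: -149560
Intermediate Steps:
(-112169 + (261*(-145) + 161)) + h(293) = (-112169 + (261*(-145) + 161)) + 293 = (-112169 + (-37845 + 161)) + 293 = (-112169 - 37684) + 293 = -149853 + 293 = -149560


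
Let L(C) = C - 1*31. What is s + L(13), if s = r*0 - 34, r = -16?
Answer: -52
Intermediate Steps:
L(C) = -31 + C (L(C) = C - 31 = -31 + C)
s = -34 (s = -16*0 - 34 = 0 - 34 = -34)
s + L(13) = -34 + (-31 + 13) = -34 - 18 = -52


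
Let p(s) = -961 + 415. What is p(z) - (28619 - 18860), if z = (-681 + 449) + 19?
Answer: -10305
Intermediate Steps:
z = -213 (z = -232 + 19 = -213)
p(s) = -546
p(z) - (28619 - 18860) = -546 - (28619 - 18860) = -546 - 1*9759 = -546 - 9759 = -10305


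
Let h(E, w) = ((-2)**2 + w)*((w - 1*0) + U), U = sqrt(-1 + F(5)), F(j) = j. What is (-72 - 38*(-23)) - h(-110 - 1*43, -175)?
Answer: -28781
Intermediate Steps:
U = 2 (U = sqrt(-1 + 5) = sqrt(4) = 2)
h(E, w) = (2 + w)*(4 + w) (h(E, w) = ((-2)**2 + w)*((w - 1*0) + 2) = (4 + w)*((w + 0) + 2) = (4 + w)*(w + 2) = (4 + w)*(2 + w) = (2 + w)*(4 + w))
(-72 - 38*(-23)) - h(-110 - 1*43, -175) = (-72 - 38*(-23)) - (8 + (-175)**2 + 6*(-175)) = (-72 + 874) - (8 + 30625 - 1050) = 802 - 1*29583 = 802 - 29583 = -28781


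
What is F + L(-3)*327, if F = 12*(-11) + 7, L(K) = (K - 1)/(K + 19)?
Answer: -827/4 ≈ -206.75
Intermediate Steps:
L(K) = (-1 + K)/(19 + K)
F = -125 (F = -132 + 7 = -125)
F + L(-3)*327 = -125 + ((-1 - 3)/(19 - 3))*327 = -125 + (-4/16)*327 = -125 + ((1/16)*(-4))*327 = -125 - 1/4*327 = -125 - 327/4 = -827/4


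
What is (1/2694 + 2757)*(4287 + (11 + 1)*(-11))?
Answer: 10286892215/898 ≈ 1.1455e+7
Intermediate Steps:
(1/2694 + 2757)*(4287 + (11 + 1)*(-11)) = (1/2694 + 2757)*(4287 + 12*(-11)) = 7427359*(4287 - 132)/2694 = (7427359/2694)*4155 = 10286892215/898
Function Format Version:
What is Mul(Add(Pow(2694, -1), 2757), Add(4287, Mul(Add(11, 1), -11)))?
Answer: Rational(10286892215, 898) ≈ 1.1455e+7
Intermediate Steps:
Mul(Add(Pow(2694, -1), 2757), Add(4287, Mul(Add(11, 1), -11))) = Mul(Add(Rational(1, 2694), 2757), Add(4287, Mul(12, -11))) = Mul(Rational(7427359, 2694), Add(4287, -132)) = Mul(Rational(7427359, 2694), 4155) = Rational(10286892215, 898)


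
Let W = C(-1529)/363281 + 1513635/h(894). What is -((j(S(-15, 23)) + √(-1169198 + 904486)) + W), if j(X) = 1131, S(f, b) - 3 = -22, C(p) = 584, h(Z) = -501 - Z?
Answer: -1552717306/33785133 - 2*I*√66178 ≈ -45.959 - 514.5*I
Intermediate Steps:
S(f, b) = -19 (S(f, b) = 3 - 22 = -19)
W = -36658268117/33785133 (W = 584/363281 + 1513635/(-501 - 1*894) = 584*(1/363281) + 1513635/(-501 - 894) = 584/363281 + 1513635/(-1395) = 584/363281 + 1513635*(-1/1395) = 584/363281 - 100909/93 = -36658268117/33785133 ≈ -1085.0)
-((j(S(-15, 23)) + √(-1169198 + 904486)) + W) = -((1131 + √(-1169198 + 904486)) - 36658268117/33785133) = -((1131 + √(-264712)) - 36658268117/33785133) = -((1131 + 2*I*√66178) - 36658268117/33785133) = -(1552717306/33785133 + 2*I*√66178) = -1552717306/33785133 - 2*I*√66178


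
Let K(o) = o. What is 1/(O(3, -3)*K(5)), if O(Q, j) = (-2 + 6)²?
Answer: 1/80 ≈ 0.012500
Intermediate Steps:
O(Q, j) = 16 (O(Q, j) = 4² = 16)
1/(O(3, -3)*K(5)) = 1/(16*5) = 1/80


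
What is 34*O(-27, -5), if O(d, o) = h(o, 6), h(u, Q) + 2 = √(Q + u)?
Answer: -34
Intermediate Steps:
h(u, Q) = -2 + √(Q + u)
O(d, o) = -2 + √(6 + o)
34*O(-27, -5) = 34*(-2 + √(6 - 5)) = 34*(-2 + √1) = 34*(-2 + 1) = 34*(-1) = -34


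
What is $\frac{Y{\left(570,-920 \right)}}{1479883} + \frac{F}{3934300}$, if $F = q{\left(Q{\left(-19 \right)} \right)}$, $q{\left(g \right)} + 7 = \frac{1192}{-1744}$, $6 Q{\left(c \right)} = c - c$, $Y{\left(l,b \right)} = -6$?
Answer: $- \frac{304994737}{50770488149768} \approx -6.0073 \cdot 10^{-6}$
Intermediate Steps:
$Q{\left(c \right)} = 0$ ($Q{\left(c \right)} = \frac{c - c}{6} = \frac{1}{6} \cdot 0 = 0$)
$q{\left(g \right)} = - \frac{1675}{218}$ ($q{\left(g \right)} = -7 + \frac{1192}{-1744} = -7 + 1192 \left(- \frac{1}{1744}\right) = -7 - \frac{149}{218} = - \frac{1675}{218}$)
$F = - \frac{1675}{218} \approx -7.6835$
$\frac{Y{\left(570,-920 \right)}}{1479883} + \frac{F}{3934300} = - \frac{6}{1479883} - \frac{1675}{218 \cdot 3934300} = \left(-6\right) \frac{1}{1479883} - \frac{67}{34307096} = - \frac{6}{1479883} - \frac{67}{34307096} = - \frac{304994737}{50770488149768}$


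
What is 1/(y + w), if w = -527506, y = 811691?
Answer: 1/284185 ≈ 3.5188e-6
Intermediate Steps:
1/(y + w) = 1/(811691 - 527506) = 1/284185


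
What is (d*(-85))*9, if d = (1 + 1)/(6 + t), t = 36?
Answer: -255/7 ≈ -36.429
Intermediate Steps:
d = 1/21 (d = (1 + 1)/(6 + 36) = 2/42 = 2*(1/42) = 1/21 ≈ 0.047619)
(d*(-85))*9 = ((1/21)*(-85))*9 = -85/21*9 = -255/7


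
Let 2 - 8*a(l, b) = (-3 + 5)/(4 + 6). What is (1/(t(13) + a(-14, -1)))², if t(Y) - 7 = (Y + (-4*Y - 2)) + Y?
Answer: 1600/690561 ≈ 0.0023170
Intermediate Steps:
a(l, b) = 9/40 (a(l, b) = ¼ - (-3 + 5)/(8*(4 + 6)) = ¼ - 1/(4*10) = ¼ - ⅛*⅕ = ¼ - 1/40 = 9/40)
t(Y) = 5 - 2*Y (t(Y) = 7 + ((Y + (-4*Y - 2)) + Y) = 7 + ((Y + (-2 - 4*Y)) + Y) = 7 + ((-2 - 3*Y) + Y) = 7 + (-2 - 2*Y) = 5 - 2*Y)
(1/(t(13) + a(-14, -1)))² = (1/((5 - 2*13) + 9/40))² = (1/((5 - 26) + 9/40))² = (1/(-21 + 9/40))² = (1/(-831/40))² = (-40/831)² = 1600/690561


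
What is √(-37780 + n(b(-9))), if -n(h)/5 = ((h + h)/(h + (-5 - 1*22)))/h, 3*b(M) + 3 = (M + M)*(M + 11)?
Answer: 3*I*√16791/2 ≈ 194.37*I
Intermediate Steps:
b(M) = -1 + 2*M*(11 + M)/3 (b(M) = -1 + ((M + M)*(M + 11))/3 = -1 + ((2*M)*(11 + M))/3 = -1 + (2*M*(11 + M))/3 = -1 + 2*M*(11 + M)/3)
n(h) = -10/(-27 + h) (n(h) = -5*(h + h)/(h + (-5 - 1*22))/h = -5*(2*h)/(h + (-5 - 22))/h = -5*(2*h)/(h - 27)/h = -5*(2*h)/(-27 + h)/h = -5*2*h/(-27 + h)/h = -10/(-27 + h))
√(-37780 + n(b(-9))) = √(-37780 - 10/(-27 + (-1 + (⅔)*(-9)² + (22/3)*(-9)))) = √(-37780 - 10/(-27 + (-1 + (⅔)*81 - 66))) = √(-37780 - 10/(-27 + (-1 + 54 - 66))) = √(-37780 - 10/(-27 - 13)) = √(-37780 - 10/(-40)) = √(-37780 - 10*(-1/40)) = √(-37780 + ¼) = √(-151119/4) = 3*I*√16791/2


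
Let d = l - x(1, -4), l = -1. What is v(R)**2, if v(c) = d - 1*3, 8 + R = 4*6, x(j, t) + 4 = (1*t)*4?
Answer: 256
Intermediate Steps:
x(j, t) = -4 + 4*t (x(j, t) = -4 + (1*t)*4 = -4 + t*4 = -4 + 4*t)
d = 19 (d = -1 - (-4 + 4*(-4)) = -1 - (-4 - 16) = -1 - 1*(-20) = -1 + 20 = 19)
R = 16 (R = -8 + 4*6 = -8 + 24 = 16)
v(c) = 16 (v(c) = 19 - 1*3 = 19 - 3 = 16)
v(R)**2 = 16**2 = 256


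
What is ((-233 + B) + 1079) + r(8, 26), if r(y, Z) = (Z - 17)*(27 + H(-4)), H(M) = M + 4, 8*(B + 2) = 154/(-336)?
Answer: 208693/192 ≈ 1086.9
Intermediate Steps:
B = -395/192 (B = -2 + (154/(-336))/8 = -2 + (154*(-1/336))/8 = -2 + (⅛)*(-11/24) = -2 - 11/192 = -395/192 ≈ -2.0573)
H(M) = 4 + M
r(y, Z) = -459 + 27*Z (r(y, Z) = (Z - 17)*(27 + (4 - 4)) = (-17 + Z)*(27 + 0) = (-17 + Z)*27 = -459 + 27*Z)
((-233 + B) + 1079) + r(8, 26) = ((-233 - 395/192) + 1079) + (-459 + 27*26) = (-45131/192 + 1079) + (-459 + 702) = 162037/192 + 243 = 208693/192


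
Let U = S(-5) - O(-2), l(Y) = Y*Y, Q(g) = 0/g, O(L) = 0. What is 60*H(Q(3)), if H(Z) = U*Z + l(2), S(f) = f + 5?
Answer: 240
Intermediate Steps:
Q(g) = 0
l(Y) = Y**2
S(f) = 5 + f
U = 0 (U = (5 - 5) - 1*0 = 0 + 0 = 0)
H(Z) = 4 (H(Z) = 0*Z + 2**2 = 0 + 4 = 4)
60*H(Q(3)) = 60*4 = 240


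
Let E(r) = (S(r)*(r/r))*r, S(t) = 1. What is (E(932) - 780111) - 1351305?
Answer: -2130484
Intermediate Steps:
E(r) = r (E(r) = (1*(r/r))*r = (1*1)*r = 1*r = r)
(E(932) - 780111) - 1351305 = (932 - 780111) - 1351305 = -779179 - 1351305 = -2130484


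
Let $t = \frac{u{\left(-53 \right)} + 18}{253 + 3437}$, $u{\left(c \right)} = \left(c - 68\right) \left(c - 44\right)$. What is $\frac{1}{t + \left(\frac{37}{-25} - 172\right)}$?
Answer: $- \frac{18450}{3141931} \approx -0.0058722$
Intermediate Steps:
$u{\left(c \right)} = \left(-68 + c\right) \left(-44 + c\right)$
$t = \frac{2351}{738}$ ($t = \frac{\left(2992 + \left(-53\right)^{2} - -5936\right) + 18}{253 + 3437} = \frac{\left(2992 + 2809 + 5936\right) + 18}{3690} = \left(11737 + 18\right) \frac{1}{3690} = 11755 \cdot \frac{1}{3690} = \frac{2351}{738} \approx 3.1856$)
$\frac{1}{t + \left(\frac{37}{-25} - 172\right)} = \frac{1}{\frac{2351}{738} + \left(\frac{37}{-25} - 172\right)} = \frac{1}{\frac{2351}{738} + \left(37 \left(- \frac{1}{25}\right) - 172\right)} = \frac{1}{\frac{2351}{738} - \frac{4337}{25}} = \frac{1}{- \frac{3141931}{18450}} = - \frac{18450}{3141931}$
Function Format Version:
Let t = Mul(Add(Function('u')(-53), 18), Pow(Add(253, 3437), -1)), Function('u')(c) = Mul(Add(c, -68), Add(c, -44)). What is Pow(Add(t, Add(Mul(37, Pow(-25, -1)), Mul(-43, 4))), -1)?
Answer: Rational(-18450, 3141931) ≈ -0.0058722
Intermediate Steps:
Function('u')(c) = Mul(Add(-68, c), Add(-44, c))
t = Rational(2351, 738) (t = Mul(Add(Add(2992, Pow(-53, 2), Mul(-112, -53)), 18), Pow(Add(253, 3437), -1)) = Mul(Add(Add(2992, 2809, 5936), 18), Pow(3690, -1)) = Mul(Add(11737, 18), Rational(1, 3690)) = Mul(11755, Rational(1, 3690)) = Rational(2351, 738) ≈ 3.1856)
Pow(Add(t, Add(Mul(37, Pow(-25, -1)), Mul(-43, 4))), -1) = Pow(Add(Rational(2351, 738), Add(Mul(37, Pow(-25, -1)), Mul(-43, 4))), -1) = Pow(Add(Rational(2351, 738), Add(Mul(37, Rational(-1, 25)), -172)), -1) = Pow(Add(Rational(2351, 738), Add(Rational(-37, 25), -172)), -1) = Pow(Add(Rational(2351, 738), Rational(-4337, 25)), -1) = Pow(Rational(-3141931, 18450), -1) = Rational(-18450, 3141931)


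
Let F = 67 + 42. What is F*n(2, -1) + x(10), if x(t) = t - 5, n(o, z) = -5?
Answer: -540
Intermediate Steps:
F = 109
x(t) = -5 + t
F*n(2, -1) + x(10) = 109*(-5) + (-5 + 10) = -545 + 5 = -540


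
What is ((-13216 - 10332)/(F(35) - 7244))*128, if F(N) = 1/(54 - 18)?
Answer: 108509184/260783 ≈ 416.09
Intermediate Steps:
F(N) = 1/36
((-13216 - 10332)/(F(35) - 7244))*128 = ((-13216 - 10332)/(1/36 - 7244))*128 = -23548/(-260783/36)*128 = -23548*(-36/260783)*128 = (847728/260783)*128 = 108509184/260783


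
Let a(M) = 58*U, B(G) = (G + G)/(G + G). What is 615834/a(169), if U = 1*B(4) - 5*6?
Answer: -307917/841 ≈ -366.13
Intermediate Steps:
B(G) = 1 (B(G) = (2*G)/((2*G)) = (2*G)*(1/(2*G)) = 1)
U = -29 (U = 1*1 - 5*6 = 1 - 30 = -29)
a(M) = -1682 (a(M) = 58*(-29) = -1682)
615834/a(169) = 615834/(-1682) = 615834*(-1/1682) = -307917/841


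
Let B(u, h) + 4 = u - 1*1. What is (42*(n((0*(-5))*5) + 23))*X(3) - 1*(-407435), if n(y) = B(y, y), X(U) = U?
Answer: 409703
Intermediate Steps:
B(u, h) = -5 + u (B(u, h) = -4 + (u - 1*1) = -4 + (u - 1) = -4 + (-1 + u) = -5 + u)
n(y) = -5 + y
(42*(n((0*(-5))*5) + 23))*X(3) - 1*(-407435) = (42*((-5 + (0*(-5))*5) + 23))*3 - 1*(-407435) = (42*((-5 + 0*5) + 23))*3 + 407435 = (42*((-5 + 0) + 23))*3 + 407435 = (42*(-5 + 23))*3 + 407435 = (42*18)*3 + 407435 = 756*3 + 407435 = 2268 + 407435 = 409703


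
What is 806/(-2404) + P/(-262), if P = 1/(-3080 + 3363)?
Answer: -7470510/22280873 ≈ -0.33529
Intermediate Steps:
P = 1/283 ≈ 0.0035336
806/(-2404) + P/(-262) = 806/(-2404) + (1/283)/(-262) = 806*(-1/2404) + (1/283)*(-1/262) = -403/1202 - 1/74146 = -7470510/22280873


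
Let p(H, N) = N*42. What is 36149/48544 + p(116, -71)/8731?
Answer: 4617803/11455072 ≈ 0.40312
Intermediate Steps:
p(H, N) = 42*N
36149/48544 + p(116, -71)/8731 = 36149/48544 + (42*(-71))/8731 = 36149*(1/48544) - 2982*1/8731 = 977/1312 - 2982/8731 = 4617803/11455072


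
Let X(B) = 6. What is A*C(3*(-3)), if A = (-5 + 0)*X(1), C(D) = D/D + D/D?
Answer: -60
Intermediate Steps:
C(D) = 2 (C(D) = 1 + 1 = 2)
A = -30 (A = (-5 + 0)*6 = -5*6 = -30)
A*C(3*(-3)) = -30*2 = -60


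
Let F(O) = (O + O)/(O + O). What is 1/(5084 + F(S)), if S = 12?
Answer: 1/5085 ≈ 0.00019666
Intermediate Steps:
F(O) = 1 (F(O) = (2*O)/((2*O)) = (2*O)*(1/(2*O)) = 1)
1/(5084 + F(S)) = 1/(5084 + 1) = 1/5085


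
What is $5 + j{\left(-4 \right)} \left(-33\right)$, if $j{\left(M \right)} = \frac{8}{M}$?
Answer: $71$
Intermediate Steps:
$5 + j{\left(-4 \right)} \left(-33\right) = 5 + \frac{8}{-4} \left(-33\right) = 5 + 8 \left(- \frac{1}{4}\right) \left(-33\right) = 5 - -66 = 5 + 66 = 71$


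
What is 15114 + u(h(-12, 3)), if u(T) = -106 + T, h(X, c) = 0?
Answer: 15008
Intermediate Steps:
15114 + u(h(-12, 3)) = 15114 + (-106 + 0) = 15114 - 106 = 15008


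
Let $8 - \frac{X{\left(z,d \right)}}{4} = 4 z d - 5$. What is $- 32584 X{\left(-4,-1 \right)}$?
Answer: $391008$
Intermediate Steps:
$X{\left(z,d \right)} = 52 - 16 d z$ ($X{\left(z,d \right)} = 32 - 4 \left(4 z d - 5\right) = 32 - 4 \left(4 d z - 5\right) = 32 - 4 \left(-5 + 4 d z\right) = 32 - \left(-20 + 16 d z\right) = 52 - 16 d z$)
$- 32584 X{\left(-4,-1 \right)} = - 32584 \left(52 - \left(-16\right) \left(-4\right)\right) = - 32584 \left(52 - 64\right) = \left(-32584\right) \left(-12\right) = 391008$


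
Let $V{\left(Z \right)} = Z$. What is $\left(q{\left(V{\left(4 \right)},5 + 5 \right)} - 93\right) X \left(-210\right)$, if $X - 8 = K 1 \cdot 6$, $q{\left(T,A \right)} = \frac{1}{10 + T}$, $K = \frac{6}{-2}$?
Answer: $-195150$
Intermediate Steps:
$K = -3$ ($K = 6 \left(- \frac{1}{2}\right) = -3$)
$X = -10$ ($X = 8 + \left(-3\right) 1 \cdot 6 = 8 - 18 = -10$)
$\left(q{\left(V{\left(4 \right)},5 + 5 \right)} - 93\right) X \left(-210\right) = \left(\frac{1}{10 + 4} - 93\right) \left(-10\right) \left(-210\right) = \left(\frac{1}{14} - 93\right) \left(-10\right) \left(-210\right) = \left(- \frac{1301}{14}\right) \left(-10\right) \left(-210\right) = \frac{6505}{7} \left(-210\right) = -195150$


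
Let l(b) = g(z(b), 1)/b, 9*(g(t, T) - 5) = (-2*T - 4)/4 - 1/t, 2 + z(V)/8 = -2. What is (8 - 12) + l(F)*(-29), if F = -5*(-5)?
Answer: -69197/7200 ≈ -9.6107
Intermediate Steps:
z(V) = -32 (z(V) = -16 + 8*(-2) = -16 - 16 = -32)
F = 25
g(t, T) = 44/9 - 1/(9*t) - T/18 (g(t, T) = 5 + ((-2*T - 4)/4 - 1/t)/9 = 5 + ((-4 - 2*T)*(¼) - 1/t)/9 = 5 + ((-1 - T/2) - 1/t)/9 = 5 + (-1 - 1/t - T/2)/9 = 5 + (-⅑ - 1/(9*t) - T/18) = 44/9 - 1/(9*t) - T/18)
l(b) = 1393/(288*b) (l(b) = ((1/18)*(-2 - 1*(-32)*(-88 + 1))/(-32))/b = ((1/18)*(-1/32)*(-2 - 1*(-32)*(-87)))/b = ((1/18)*(-1/32)*(-2 - 2784))/b = ((1/18)*(-1/32)*(-2786))/b = 1393/(288*b))
(8 - 12) + l(F)*(-29) = (8 - 12) + ((1393/288)/25)*(-29) = -4 + ((1393/288)*(1/25))*(-29) = -4 + (1393/7200)*(-29) = -4 - 40397/7200 = -69197/7200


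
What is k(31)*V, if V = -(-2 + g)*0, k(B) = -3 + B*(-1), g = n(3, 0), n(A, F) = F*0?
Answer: 0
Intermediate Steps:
n(A, F) = 0
g = 0
k(B) = -3 - B
V = 0 (V = -(-2 + 0)*0 = -(-2)*0 = -1*0 = 0)
k(31)*V = (-3 - 1*31)*0 = (-3 - 31)*0 = -34*0 = 0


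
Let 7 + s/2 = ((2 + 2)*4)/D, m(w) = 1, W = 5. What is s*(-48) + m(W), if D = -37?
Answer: 26437/37 ≈ 714.51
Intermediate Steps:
s = -550/37 (s = -14 + 2*(((2 + 2)*4)/(-37)) = -14 + 2*((4*4)*(-1/37)) = -14 + 2*(16*(-1/37)) = -14 + 2*(-16/37) = -14 - 32/37 = -550/37 ≈ -14.865)
s*(-48) + m(W) = -550/37*(-48) + 1 = 26400/37 + 1 = 26437/37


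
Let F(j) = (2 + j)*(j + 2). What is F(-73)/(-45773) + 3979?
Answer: 182125726/45773 ≈ 3978.9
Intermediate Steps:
F(j) = (2 + j)**2 (F(j) = (2 + j)*(2 + j) = (2 + j)**2)
F(-73)/(-45773) + 3979 = (2 - 73)**2/(-45773) + 3979 = (-71)**2*(-1/45773) + 3979 = 5041*(-1/45773) + 3979 = -5041/45773 + 3979 = 182125726/45773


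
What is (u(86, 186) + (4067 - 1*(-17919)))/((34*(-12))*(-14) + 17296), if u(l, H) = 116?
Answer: 11051/11504 ≈ 0.96062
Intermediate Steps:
(u(86, 186) + (4067 - 1*(-17919)))/((34*(-12))*(-14) + 17296) = (116 + (4067 - 1*(-17919)))/((34*(-12))*(-14) + 17296) = (116 + (4067 + 17919))/(-408*(-14) + 17296) = (116 + 21986)/(5712 + 17296) = 22102/23008 = 22102*(1/23008) = 11051/11504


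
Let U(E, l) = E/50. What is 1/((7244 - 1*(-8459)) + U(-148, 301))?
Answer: 25/392501 ≈ 6.3694e-5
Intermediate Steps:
U(E, l) = E/50 (U(E, l) = E*(1/50) = E/50)
1/((7244 - 1*(-8459)) + U(-148, 301)) = 1/((7244 - 1*(-8459)) + (1/50)*(-148)) = 1/((7244 + 8459) - 74/25) = 1/(15703 - 74/25) = 1/(392501/25) = 25/392501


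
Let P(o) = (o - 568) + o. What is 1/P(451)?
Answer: 1/334 ≈ 0.0029940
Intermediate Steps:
P(o) = -568 + 2*o (P(o) = (-568 + o) + o = -568 + 2*o)
1/P(451) = 1/(-568 + 2*451) = 1/(-568 + 902) = 1/334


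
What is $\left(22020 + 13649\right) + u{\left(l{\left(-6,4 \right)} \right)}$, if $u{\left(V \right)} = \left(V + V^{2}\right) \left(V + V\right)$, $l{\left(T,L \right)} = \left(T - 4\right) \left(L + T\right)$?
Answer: $52469$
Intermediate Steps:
$l{\left(T,L \right)} = \left(-4 + T\right) \left(L + T\right)$
$u{\left(V \right)} = 2 V \left(V + V^{2}\right)$ ($u{\left(V \right)} = \left(V + V^{2}\right) 2 V = 2 V \left(V + V^{2}\right)$)
$\left(22020 + 13649\right) + u{\left(l{\left(-6,4 \right)} \right)} = \left(22020 + 13649\right) + 2 \left(\left(-6\right)^{2} - 16 - -24 + 4 \left(-6\right)\right)^{2} \left(1 + \left(\left(-6\right)^{2} - 16 - -24 + 4 \left(-6\right)\right)\right) = 35669 + 2 \left(36 - 16 + 24 - 24\right)^{2} \left(1 + \left(36 - 16 + 24 - 24\right)\right) = 35669 + 2 \cdot 20^{2} \left(1 + 20\right) = 35669 + 2 \cdot 400 \cdot 21 = 35669 + 16800 = 52469$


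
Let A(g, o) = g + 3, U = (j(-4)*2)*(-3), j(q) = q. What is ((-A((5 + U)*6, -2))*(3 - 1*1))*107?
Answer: -37878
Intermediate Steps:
U = 24 (U = -4*2*(-3) = -8*(-3) = 24)
A(g, o) = 3 + g
((-A((5 + U)*6, -2))*(3 - 1*1))*107 = ((-(3 + (5 + 24)*6))*(3 - 1*1))*107 = ((-(3 + 29*6))*(3 - 1))*107 = (-(3 + 174)*2)*107 = (-1*177*2)*107 = -177*2*107 = -354*107 = -37878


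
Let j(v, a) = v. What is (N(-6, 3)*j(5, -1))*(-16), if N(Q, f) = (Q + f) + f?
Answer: 0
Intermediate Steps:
N(Q, f) = Q + 2*f
(N(-6, 3)*j(5, -1))*(-16) = ((-6 + 2*3)*5)*(-16) = ((-6 + 6)*5)*(-16) = (0*5)*(-16) = 0*(-16) = 0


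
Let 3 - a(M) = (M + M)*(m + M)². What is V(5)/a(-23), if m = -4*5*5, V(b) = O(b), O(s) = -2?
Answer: -2/695937 ≈ -2.8738e-6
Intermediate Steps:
V(b) = -2
m = -100 (m = -20*5 = -100)
a(M) = 3 - 2*M*(-100 + M)² (a(M) = 3 - (M + M)*(-100 + M)² = 3 - 2*M*(-100 + M)²)
V(5)/a(-23) = -2/(3 - 2*(-23)*(-100 - 23)²) = -2/(3 - 2*(-23)*(-123)²) = -2/(3 - 2*(-23)*15129) = -2/(3 + 695934) = -2/695937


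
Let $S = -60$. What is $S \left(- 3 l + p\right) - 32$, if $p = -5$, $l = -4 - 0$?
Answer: $-452$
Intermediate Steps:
$l = -4$ ($l = -4 + 0 = -4$)
$S \left(- 3 l + p\right) - 32 = - 60 \left(\left(-3\right) \left(-4\right) - 5\right) - 32 = - 60 \left(12 - 5\right) - 32 = \left(-60\right) 7 - 32 = -420 - 32 = -452$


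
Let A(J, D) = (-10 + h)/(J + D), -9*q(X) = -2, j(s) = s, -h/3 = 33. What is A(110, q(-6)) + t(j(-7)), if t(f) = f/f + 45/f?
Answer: -44563/6944 ≈ -6.4175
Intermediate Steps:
h = -99 (h = -3*33 = -99)
q(X) = 2/9 (q(X) = -⅑*(-2) = 2/9)
A(J, D) = -109/(D + J) (A(J, D) = (-10 - 99)/(J + D) = -109/(D + J))
t(f) = 1 + 45/f
A(110, q(-6)) + t(j(-7)) = -109/(2/9 + 110) + (45 - 7)/(-7) = -109/992/9 - ⅐*38 = -109*9/992 - 38/7 = -981/992 - 38/7 = -44563/6944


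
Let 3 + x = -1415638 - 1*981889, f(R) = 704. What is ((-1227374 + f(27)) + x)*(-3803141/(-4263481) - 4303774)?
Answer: 66500644674905302600/4263481 ≈ 1.5598e+13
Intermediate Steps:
x = -2397530 (x = -3 + (-1415638 - 1*981889) = -3 + (-1415638 - 981889) = -3 - 2397527 = -2397530)
((-1227374 + f(27)) + x)*(-3803141/(-4263481) - 4303774) = ((-1227374 + 704) - 2397530)*(-3803141/(-4263481) - 4303774) = (-1226670 - 2397530)*(-3803141*(-1/4263481) - 4303774) = -3624200*(3803141/4263481 - 4303774) = -3624200*(-18349054874153/4263481) = 66500644674905302600/4263481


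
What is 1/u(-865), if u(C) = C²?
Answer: 1/748225 ≈ 1.3365e-6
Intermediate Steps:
1/u(-865) = 1/((-865)²) = 1/748225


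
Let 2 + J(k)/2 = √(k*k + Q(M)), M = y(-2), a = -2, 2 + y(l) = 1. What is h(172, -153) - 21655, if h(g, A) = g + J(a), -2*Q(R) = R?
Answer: -21487 + 3*√2 ≈ -21483.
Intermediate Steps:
y(l) = -1 (y(l) = -2 + 1 = -1)
M = -1
Q(R) = -R/2
J(k) = -4 + 2*√(½ + k²) (J(k) = -4 + 2*√(k*k - ½*(-1)) = -4 + 2*√(k² + ½) = -4 + 2*√(½ + k²))
h(g, A) = -4 + g + 3*√2 (h(g, A) = g + (-4 + √(2 + 4*(-2)²)) = g + (-4 + √(2 + 4*4)) = g + (-4 + √(2 + 16)) = g + (-4 + √18) = g + (-4 + 3*√2) = -4 + g + 3*√2)
h(172, -153) - 21655 = (-4 + 172 + 3*√2) - 21655 = (168 + 3*√2) - 21655 = -21487 + 3*√2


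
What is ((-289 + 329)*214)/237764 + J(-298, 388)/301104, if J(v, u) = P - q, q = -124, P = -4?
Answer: 27145645/745746786 ≈ 0.036401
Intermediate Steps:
J(v, u) = 120 (J(v, u) = -4 - 1*(-124) = -4 + 124 = 120)
((-289 + 329)*214)/237764 + J(-298, 388)/301104 = ((-289 + 329)*214)/237764 + 120/301104 = (40*214)*(1/237764) + 120*(1/301104) = 8560*(1/237764) + 5/12546 = 2140/59441 + 5/12546 = 27145645/745746786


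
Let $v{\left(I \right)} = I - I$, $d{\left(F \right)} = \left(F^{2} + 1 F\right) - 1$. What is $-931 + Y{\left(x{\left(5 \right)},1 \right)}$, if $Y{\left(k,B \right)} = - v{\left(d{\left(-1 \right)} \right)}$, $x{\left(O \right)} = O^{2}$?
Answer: $-931$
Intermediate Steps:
$d{\left(F \right)} = -1 + F + F^{2}$ ($d{\left(F \right)} = \left(F^{2} + F\right) - 1 = \left(F + F^{2}\right) - 1 = -1 + F + F^{2}$)
$v{\left(I \right)} = 0$
$Y{\left(k,B \right)} = 0$ ($Y{\left(k,B \right)} = \left(-1\right) 0 = 0$)
$-931 + Y{\left(x{\left(5 \right)},1 \right)} = -931 + 0 = -931$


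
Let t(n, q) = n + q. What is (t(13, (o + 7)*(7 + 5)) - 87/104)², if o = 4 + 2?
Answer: 305865121/10816 ≈ 28279.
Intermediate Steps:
o = 6
(t(13, (o + 7)*(7 + 5)) - 87/104)² = ((13 + (6 + 7)*(7 + 5)) - 87/104)² = ((13 + 13*12) - 87*1/104)² = ((13 + 156) - 87/104)² = (169 - 87/104)² = (17489/104)² = 305865121/10816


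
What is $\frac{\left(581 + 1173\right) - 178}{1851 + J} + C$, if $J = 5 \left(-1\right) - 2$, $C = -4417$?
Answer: $- \frac{2035843}{461} \approx -4416.1$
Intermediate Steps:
$J = -7$ ($J = -5 - 2 = -7$)
$\frac{\left(581 + 1173\right) - 178}{1851 + J} + C = \frac{\left(581 + 1173\right) - 178}{1851 - 7} - 4417 = \frac{1754 - 178}{1844} - 4417 = 1576 \cdot \frac{1}{1844} - 4417 = \frac{394}{461} - 4417 = - \frac{2035843}{461}$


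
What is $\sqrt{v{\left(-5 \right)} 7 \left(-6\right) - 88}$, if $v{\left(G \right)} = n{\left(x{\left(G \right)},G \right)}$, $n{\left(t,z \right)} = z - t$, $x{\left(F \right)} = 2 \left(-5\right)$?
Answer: $i \sqrt{298} \approx 17.263 i$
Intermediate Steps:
$x{\left(F \right)} = -10$
$v{\left(G \right)} = 10 + G$ ($v{\left(G \right)} = G - -10 = G + 10 = 10 + G$)
$\sqrt{v{\left(-5 \right)} 7 \left(-6\right) - 88} = \sqrt{\left(10 - 5\right) 7 \left(-6\right) - 88} = \sqrt{5 \cdot 7 \left(-6\right) - 88} = \sqrt{35 \left(-6\right) - 88} = \sqrt{-210 - 88} = \sqrt{-298} = i \sqrt{298}$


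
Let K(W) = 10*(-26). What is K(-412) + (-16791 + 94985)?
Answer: 77934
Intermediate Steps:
K(W) = -260
K(-412) + (-16791 + 94985) = -260 + (-16791 + 94985) = -260 + 78194 = 77934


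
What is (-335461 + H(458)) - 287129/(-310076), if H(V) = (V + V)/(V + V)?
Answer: -104017807831/310076 ≈ -3.3546e+5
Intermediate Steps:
H(V) = 1 (H(V) = (2*V)/((2*V)) = (2*V)*(1/(2*V)) = 1)
(-335461 + H(458)) - 287129/(-310076) = (-335461 + 1) - 287129/(-310076) = -335460 - 287129*(-1/310076) = -335460 + 287129/310076 = -104017807831/310076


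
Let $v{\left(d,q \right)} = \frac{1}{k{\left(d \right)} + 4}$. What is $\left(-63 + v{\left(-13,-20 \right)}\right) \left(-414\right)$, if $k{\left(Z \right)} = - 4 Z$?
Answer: $\frac{730089}{28} \approx 26075.0$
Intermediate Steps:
$v{\left(d,q \right)} = \frac{1}{4 - 4 d}$ ($v{\left(d,q \right)} = \frac{1}{- 4 d + 4} = \frac{1}{4 - 4 d}$)
$\left(-63 + v{\left(-13,-20 \right)}\right) \left(-414\right) = \left(-63 - \frac{1}{-4 + 4 \left(-13\right)}\right) \left(-414\right) = \left(-63 - \frac{1}{-4 - 52}\right) \left(-414\right) = \left(-63 - \frac{1}{-56}\right) \left(-414\right) = \left(-63 - - \frac{1}{56}\right) \left(-414\right) = \left(-63 + \frac{1}{56}\right) \left(-414\right) = \left(- \frac{3527}{56}\right) \left(-414\right) = \frac{730089}{28}$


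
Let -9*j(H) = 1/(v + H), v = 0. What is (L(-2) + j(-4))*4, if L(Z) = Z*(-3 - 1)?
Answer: 289/9 ≈ 32.111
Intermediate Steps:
j(H) = -1/(9*H) (j(H) = -1/(9*(0 + H)) = -1/(9*H))
L(Z) = -4*Z (L(Z) = Z*(-4) = -4*Z)
(L(-2) + j(-4))*4 = (-4*(-2) - ⅑/(-4))*4 = (8 - ⅑*(-¼))*4 = (8 + 1/36)*4 = (289/36)*4 = 289/9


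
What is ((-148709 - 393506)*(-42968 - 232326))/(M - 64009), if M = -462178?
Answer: -149268536210/526187 ≈ -2.8368e+5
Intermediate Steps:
((-148709 - 393506)*(-42968 - 232326))/(M - 64009) = ((-148709 - 393506)*(-42968 - 232326))/(-462178 - 64009) = -542215*(-275294)/(-526187) = 149268536210*(-1/526187) = -149268536210/526187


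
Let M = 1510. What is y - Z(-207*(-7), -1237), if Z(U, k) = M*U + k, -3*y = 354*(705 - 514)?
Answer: -2209291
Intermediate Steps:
y = -22538 (y = -118*(705 - 514) = -118*191 = -1/3*67614 = -22538)
Z(U, k) = k + 1510*U (Z(U, k) = 1510*U + k = k + 1510*U)
y - Z(-207*(-7), -1237) = -22538 - (-1237 + 1510*(-207*(-7))) = -22538 - (-1237 + 1510*1449) = -22538 - (-1237 + 2187990) = -22538 - 1*2186753 = -22538 - 2186753 = -2209291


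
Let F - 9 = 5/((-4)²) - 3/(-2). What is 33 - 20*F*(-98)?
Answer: 42451/2 ≈ 21226.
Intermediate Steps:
F = 173/16 (F = 9 + (5/((-4)²) - 3/(-2)) = 9 + (5/16 - 3*(-½)) = 9 + (5*(1/16) + 3/2) = 9 + (5/16 + 3/2) = 9 + 29/16 = 173/16 ≈ 10.813)
33 - 20*F*(-98) = 33 - 20*173/16*(-98) = 33 - 865/4*(-98) = 33 + 42385/2 = 42451/2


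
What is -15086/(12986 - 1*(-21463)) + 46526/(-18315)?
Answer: -626358088/210311145 ≈ -2.9782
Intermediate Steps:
-15086/(12986 - 1*(-21463)) + 46526/(-18315) = -15086/(12986 + 21463) + 46526*(-1/18315) = -15086/34449 - 46526/18315 = -626358088/210311145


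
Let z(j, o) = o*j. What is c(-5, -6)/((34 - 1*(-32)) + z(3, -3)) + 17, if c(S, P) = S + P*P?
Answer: 1000/57 ≈ 17.544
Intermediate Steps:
c(S, P) = S + P²
z(j, o) = j*o
c(-5, -6)/((34 - 1*(-32)) + z(3, -3)) + 17 = (-5 + (-6)²)/((34 - 1*(-32)) + 3*(-3)) + 17 = (-5 + 36)/((34 + 32) - 9) + 17 = 31/(66 - 9) + 17 = 31/57 + 17 = 1000/57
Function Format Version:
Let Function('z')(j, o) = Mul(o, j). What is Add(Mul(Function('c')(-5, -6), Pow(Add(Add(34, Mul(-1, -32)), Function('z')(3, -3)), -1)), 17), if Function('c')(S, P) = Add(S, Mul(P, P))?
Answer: Rational(1000, 57) ≈ 17.544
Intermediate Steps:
Function('c')(S, P) = Add(S, Pow(P, 2))
Function('z')(j, o) = Mul(j, o)
Add(Mul(Function('c')(-5, -6), Pow(Add(Add(34, Mul(-1, -32)), Function('z')(3, -3)), -1)), 17) = Add(Mul(Add(-5, Pow(-6, 2)), Pow(Add(Add(34, Mul(-1, -32)), Mul(3, -3)), -1)), 17) = Add(Mul(Add(-5, 36), Pow(Add(Add(34, 32), -9), -1)), 17) = Add(Mul(31, Pow(Add(66, -9), -1)), 17) = Add(Mul(31, Pow(57, -1)), 17) = Add(Mul(31, Rational(1, 57)), 17) = Add(Rational(31, 57), 17) = Rational(1000, 57)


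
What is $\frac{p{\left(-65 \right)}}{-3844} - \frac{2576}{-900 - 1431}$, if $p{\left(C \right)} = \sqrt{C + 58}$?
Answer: $\frac{368}{333} - \frac{i \sqrt{7}}{3844} \approx 1.1051 - 0.00068828 i$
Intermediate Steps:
$p{\left(C \right)} = \sqrt{58 + C}$
$\frac{p{\left(-65 \right)}}{-3844} - \frac{2576}{-900 - 1431} = \frac{\sqrt{58 - 65}}{-3844} - \frac{2576}{-900 - 1431} = \sqrt{-7} \left(- \frac{1}{3844}\right) - \frac{2576}{-900 - 1431} = i \sqrt{7} \left(- \frac{1}{3844}\right) - \frac{2576}{-2331} = - \frac{i \sqrt{7}}{3844} - - \frac{368}{333} = - \frac{i \sqrt{7}}{3844} + \frac{368}{333} = \frac{368}{333} - \frac{i \sqrt{7}}{3844}$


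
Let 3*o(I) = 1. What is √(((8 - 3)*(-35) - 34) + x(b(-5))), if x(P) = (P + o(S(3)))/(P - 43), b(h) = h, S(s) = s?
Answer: 13*I*√178/12 ≈ 14.453*I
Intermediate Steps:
o(I) = ⅓ (o(I) = (⅓)*1 = ⅓)
x(P) = (⅓ + P)/(-43 + P) (x(P) = (P + ⅓)/(P - 43) = (⅓ + P)/(-43 + P))
√(((8 - 3)*(-35) - 34) + x(b(-5))) = √(((8 - 3)*(-35) - 34) + (⅓ - 5)/(-43 - 5)) = √((5*(-35) - 34) - 14/3/(-48)) = √((-175 - 34) - 1/48*(-14/3)) = √(-209 + 7/72) = √(-15041/72) = 13*I*√178/12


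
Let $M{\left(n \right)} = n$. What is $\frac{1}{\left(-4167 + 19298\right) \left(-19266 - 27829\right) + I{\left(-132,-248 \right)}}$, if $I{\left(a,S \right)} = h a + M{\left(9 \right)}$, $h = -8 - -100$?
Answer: $- \frac{1}{712606580} \approx -1.4033 \cdot 10^{-9}$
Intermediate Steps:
$h = 92$ ($h = -8 + 100 = 92$)
$I{\left(a,S \right)} = 9 + 92 a$ ($I{\left(a,S \right)} = 92 a + 9 = 9 + 92 a$)
$\frac{1}{\left(-4167 + 19298\right) \left(-19266 - 27829\right) + I{\left(-132,-248 \right)}} = \frac{1}{\left(-4167 + 19298\right) \left(-19266 - 27829\right) + \left(9 + 92 \left(-132\right)\right)} = \frac{1}{15131 \left(-47095\right) + \left(9 - 12144\right)} = \frac{1}{-712594445 - 12135} = \frac{1}{-712606580} = - \frac{1}{712606580}$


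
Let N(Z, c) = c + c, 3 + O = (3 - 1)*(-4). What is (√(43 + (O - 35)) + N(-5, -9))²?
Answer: (18 - I*√3)² ≈ 321.0 - 62.354*I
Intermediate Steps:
O = -11 (O = -3 + (3 - 1)*(-4) = -3 + 2*(-4) = -3 - 8 = -11)
N(Z, c) = 2*c
(√(43 + (O - 35)) + N(-5, -9))² = (√(43 + (-11 - 35)) + 2*(-9))² = (√(43 - 46) - 18)² = (√(-3) - 18)² = (I*√3 - 18)² = (-18 + I*√3)²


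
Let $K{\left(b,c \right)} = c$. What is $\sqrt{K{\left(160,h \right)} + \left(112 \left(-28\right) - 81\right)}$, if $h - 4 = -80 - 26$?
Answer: $i \sqrt{3319} \approx 57.611 i$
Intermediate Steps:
$h = -102$ ($h = 4 - 106 = -102$)
$\sqrt{K{\left(160,h \right)} + \left(112 \left(-28\right) - 81\right)} = \sqrt{-102 + \left(112 \left(-28\right) - 81\right)} = \sqrt{-102 - 3217} = \sqrt{-3319} = i \sqrt{3319}$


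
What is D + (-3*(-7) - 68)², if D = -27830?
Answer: -25621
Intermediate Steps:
D + (-3*(-7) - 68)² = -27830 + (-3*(-7) - 68)² = -27830 + (21 - 68)² = -27830 + (-47)² = -27830 + 2209 = -25621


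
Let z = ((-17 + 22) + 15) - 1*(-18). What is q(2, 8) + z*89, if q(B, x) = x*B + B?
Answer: 3400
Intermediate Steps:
q(B, x) = B + B*x (q(B, x) = B*x + B = B + B*x)
z = 38 (z = (5 + 15) + 18 = 20 + 18 = 38)
q(2, 8) + z*89 = 2*(1 + 8) + 38*89 = 2*9 + 3382 = 18 + 3382 = 3400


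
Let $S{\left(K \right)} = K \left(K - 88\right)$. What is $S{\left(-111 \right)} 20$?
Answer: $441780$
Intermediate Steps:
$S{\left(K \right)} = K \left(-88 + K\right)$
$S{\left(-111 \right)} 20 = - 111 \left(-88 - 111\right) 20 = \left(-111\right) \left(-199\right) 20 = 22089 \cdot 20 = 441780$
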